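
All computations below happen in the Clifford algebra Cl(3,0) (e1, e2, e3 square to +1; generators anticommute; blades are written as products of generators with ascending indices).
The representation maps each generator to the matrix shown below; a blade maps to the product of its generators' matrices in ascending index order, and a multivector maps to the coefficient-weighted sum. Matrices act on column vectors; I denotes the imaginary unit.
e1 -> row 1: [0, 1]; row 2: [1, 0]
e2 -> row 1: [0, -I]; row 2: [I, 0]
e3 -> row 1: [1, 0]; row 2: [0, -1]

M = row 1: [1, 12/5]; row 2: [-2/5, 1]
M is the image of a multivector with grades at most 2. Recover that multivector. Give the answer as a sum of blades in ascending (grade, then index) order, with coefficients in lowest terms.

Method: 1, rho(e1), rho(e2), rho(e3) form a trace-orthogonal basis of the 2x2 complex matrices (tr(X Y) = 2 if X = Y, else 0), so M = m0*1 + m1*rho(e1) + m2*rho(e2) + m3*rho(e3) with m0 = tr(M)/2 = 1, m1 = tr(M rho(e1))/2 = 1, m2 = tr(M rho(e2))/2 = 7*I/5, m3 = tr(M rho(e3))/2 = 0.
Multiplying table entries, the bivector images are rho(e1 e2) = I*rho(e3), rho(e1 e3) = -I*rho(e2), rho(e2 e3) = I*rho(e1); with real blade coefficients the real parts of m0..m3 are the coefficients of 1, e1, e2, e3 and the imaginary parts give the bivectors (e2 e3: Im m1, e1 e3: -Im m2, e1 e2: Im m3).
Answer: 1 + e1 - 7/5*e1 e3


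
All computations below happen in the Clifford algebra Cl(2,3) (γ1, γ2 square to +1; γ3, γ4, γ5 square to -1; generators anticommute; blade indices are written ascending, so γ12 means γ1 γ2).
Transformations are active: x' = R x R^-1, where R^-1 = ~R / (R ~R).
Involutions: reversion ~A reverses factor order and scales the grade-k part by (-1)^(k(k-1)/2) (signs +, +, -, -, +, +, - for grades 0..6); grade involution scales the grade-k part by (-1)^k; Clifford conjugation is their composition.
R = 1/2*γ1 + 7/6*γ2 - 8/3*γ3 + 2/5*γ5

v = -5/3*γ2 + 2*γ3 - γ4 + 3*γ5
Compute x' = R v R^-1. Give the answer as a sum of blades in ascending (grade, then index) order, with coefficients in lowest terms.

~R = 1/2*γ1 + 7/6*γ2 - 8/3*γ3 + 2/5*γ5, and R ~R = -283/50, so R^-1 = ~R / (-283/50).
R v = 197/90 - 5/6*γ12 + γ13 - 1/2*γ14 + 3/2*γ15 - 19/9*γ23 - 7/6*γ24 + 25/6*γ25 + 8/3*γ34 - 44/5*γ35 + 2/5*γ45
Answer: -985/2547*γ1 + 5840/7641*γ2 + 478/7641*γ3 + γ4 - 8429/2547*γ5


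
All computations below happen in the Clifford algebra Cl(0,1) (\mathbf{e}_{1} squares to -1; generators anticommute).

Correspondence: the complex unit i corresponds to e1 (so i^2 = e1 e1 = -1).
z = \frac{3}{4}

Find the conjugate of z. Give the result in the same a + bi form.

In blades: z = \frac{3}{4}.
Conjugation here is Clifford conjugation: the scalar is fixed and the grade-1 and grade-2 blades all flip sign, giving \frac{3}{4}; translating back:
Answer: \frac{3}{4}


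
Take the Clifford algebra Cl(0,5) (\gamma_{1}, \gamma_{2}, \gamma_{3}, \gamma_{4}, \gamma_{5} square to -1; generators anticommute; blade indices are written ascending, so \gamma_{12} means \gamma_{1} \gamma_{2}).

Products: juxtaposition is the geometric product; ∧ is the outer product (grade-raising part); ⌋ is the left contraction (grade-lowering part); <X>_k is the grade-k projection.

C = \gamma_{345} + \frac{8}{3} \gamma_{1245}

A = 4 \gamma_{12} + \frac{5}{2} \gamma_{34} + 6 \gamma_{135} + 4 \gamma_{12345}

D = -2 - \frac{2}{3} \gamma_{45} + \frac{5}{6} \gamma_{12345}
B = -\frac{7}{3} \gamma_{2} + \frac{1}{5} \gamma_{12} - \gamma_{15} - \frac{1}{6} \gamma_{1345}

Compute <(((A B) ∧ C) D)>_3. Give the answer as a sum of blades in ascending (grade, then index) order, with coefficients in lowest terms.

step 1: -\frac{4}{5} + \frac{28}{3} \gamma_{1} + \frac{2}{3} \gamma_{2} - 6 \gamma_{3} + \gamma_{4} + \frac{5}{12} \gamma_{15} - 4 \gamma_{25} - \frac{59}{6} \gamma_{234} - \frac{6}{5} \gamma_{235} - \frac{4}{5} \gamma_{345} + \frac{1}{2} \gamma_{1234} - 14 \gamma_{1235} - \frac{71}{6} \gamma_{1345} - \frac{2}{3} \gamma_{2345}
step 2: -\frac{4}{5} \gamma_{345} - \frac{32}{15} \gamma_{1245} + \frac{28}{3} \gamma_{1345} + \frac{2}{3} \gamma_{2345} - 16 \gamma_{12345}
step 3: \frac{40}{3} + \frac{5}{9} \gamma_{1} - \frac{70}{9} \gamma_{2} - \frac{104}{45} \gamma_{3} - \frac{94}{45} \gamma_{12} + \frac{56}{9} \gamma_{13} + \frac{4}{9} \gamma_{23} - \frac{32}{3} \gamma_{123} + \frac{8}{5} \gamma_{345} + \frac{64}{15} \gamma_{1245} - \frac{56}{3} \gamma_{1345} - \frac{4}{3} \gamma_{2345} + 32 \gamma_{12345}
step 4: -\frac{32}{3} \gamma_{123} + \frac{8}{5} \gamma_{345}
Answer: -\frac{32}{3} \gamma_{123} + \frac{8}{5} \gamma_{345}


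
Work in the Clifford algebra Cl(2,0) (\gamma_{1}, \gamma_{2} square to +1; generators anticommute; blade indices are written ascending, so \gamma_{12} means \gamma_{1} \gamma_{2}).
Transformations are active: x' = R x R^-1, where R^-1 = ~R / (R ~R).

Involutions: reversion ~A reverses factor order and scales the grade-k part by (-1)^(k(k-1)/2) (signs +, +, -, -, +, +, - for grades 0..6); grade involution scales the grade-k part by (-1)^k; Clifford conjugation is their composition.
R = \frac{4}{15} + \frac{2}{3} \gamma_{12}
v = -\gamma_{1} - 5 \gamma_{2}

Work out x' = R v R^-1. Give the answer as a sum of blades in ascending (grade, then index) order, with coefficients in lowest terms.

~R = \frac{4}{15} - \frac{2}{3} \gamma_{12}, and R ~R = \frac{116}{225}, so R^-1 = ~R / (\frac{116}{225}).
R v = -\frac{18}{5} \gamma_{1} - \frac{2}{3} \gamma_{2}
Answer: -\frac{79}{29} \gamma_{1} + \frac{125}{29} \gamma_{2}


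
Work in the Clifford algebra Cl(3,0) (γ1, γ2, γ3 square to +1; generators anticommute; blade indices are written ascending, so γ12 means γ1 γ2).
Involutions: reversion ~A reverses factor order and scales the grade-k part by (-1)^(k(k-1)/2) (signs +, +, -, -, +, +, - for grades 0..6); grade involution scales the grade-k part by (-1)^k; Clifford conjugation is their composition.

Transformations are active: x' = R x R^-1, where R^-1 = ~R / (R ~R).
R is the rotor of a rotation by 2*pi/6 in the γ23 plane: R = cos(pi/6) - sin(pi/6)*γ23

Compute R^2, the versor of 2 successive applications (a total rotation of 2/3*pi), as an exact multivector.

Rotor phase runs at HALF the rotation angle; powers of one rotor simply add phase, so after 2 steps in γ23 the phase is 2*pi/6 = pi/3 and R^2 = cos(pi/3) - sin(pi/3)*γ23.
cos(pi/3) = 1/2 and sin(pi/3) = sqrt(3)/2, so R^2 = 1/2 - sqrt(3)/2*γ23. The net rotation is 2/3*pi; the rotor keeps the half-angle phase exactly.
Answer: 1/2 - sqrt(3)/2*γ23


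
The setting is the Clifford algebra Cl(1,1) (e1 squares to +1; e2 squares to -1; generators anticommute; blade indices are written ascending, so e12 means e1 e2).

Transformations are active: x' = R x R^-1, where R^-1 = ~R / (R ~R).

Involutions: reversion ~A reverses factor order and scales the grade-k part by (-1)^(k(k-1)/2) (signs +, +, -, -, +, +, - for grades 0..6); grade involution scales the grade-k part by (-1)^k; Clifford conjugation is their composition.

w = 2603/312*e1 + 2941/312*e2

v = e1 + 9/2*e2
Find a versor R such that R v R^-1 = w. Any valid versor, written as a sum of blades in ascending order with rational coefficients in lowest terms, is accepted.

Reasoning: v^2 = w^2 = -77/4 since conjugation preserves the quadratic form; R = v + w = 2915/312*e1 + 4345/312*e2 is then valid when invertible, keeping its own part and reversing (v - w)/2.
Answer: 2915/312*e1 + 4345/312*e2


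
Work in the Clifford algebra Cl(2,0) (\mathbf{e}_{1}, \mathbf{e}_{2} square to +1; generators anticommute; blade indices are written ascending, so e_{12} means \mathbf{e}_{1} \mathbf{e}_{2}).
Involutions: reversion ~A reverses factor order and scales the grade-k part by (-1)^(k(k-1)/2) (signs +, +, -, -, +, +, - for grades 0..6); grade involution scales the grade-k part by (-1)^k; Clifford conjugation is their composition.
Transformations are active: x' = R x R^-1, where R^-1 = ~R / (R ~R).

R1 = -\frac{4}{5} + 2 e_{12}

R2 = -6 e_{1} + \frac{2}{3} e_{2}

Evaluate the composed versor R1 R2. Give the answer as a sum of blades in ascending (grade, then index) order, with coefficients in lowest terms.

Distribute over the terms of R1 (each basis-blade product reordered to ascending indices, repeated generators contracted through their squares):
(-\frac{4}{5}) R2 = \frac{24}{5} e_{1} - \frac{8}{15} e_{2}
(2 e_{12}) R2 = \frac{4}{3} e_{1} + 12 e_{2}
Summing the partial products and collecting blades:
Answer: \frac{92}{15} e_{1} + \frac{172}{15} e_{2}


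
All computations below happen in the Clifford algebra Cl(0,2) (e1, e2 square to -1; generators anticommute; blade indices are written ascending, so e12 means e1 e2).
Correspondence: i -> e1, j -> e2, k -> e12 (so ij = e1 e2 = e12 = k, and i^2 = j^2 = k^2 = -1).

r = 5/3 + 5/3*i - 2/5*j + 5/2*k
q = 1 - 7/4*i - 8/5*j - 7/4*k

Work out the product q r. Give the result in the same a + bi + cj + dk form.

In blades: q = 1 - 7/4*e1 - 8/5*e2 - 7/4*e12, r = 5/3 + 5/3*e1 - 2/5*e2 + 5/2*e12.
Distribute q over r term by term (generator squares from the signature, products reordered to ascending indices): (1)*r = 5/3 + 5/3*e1 - 2/5*e2 + 5/2*e12; (-7/4*e1)*r = 35/12 - 35/12*e1 + 35/8*e2 + 7/10*e12; (-8/5*e2)*r = -16/25 - 4*e1 - 8/3*e2 + 8/3*e12; (-7/4*e12)*r = 35/8 - 7/10*e1 - 35/12*e2 - 35/12*e12.
Sum: 4991/600 - 119/20*e1 - 193/120*e2 + 59/20*e12; translating back through the correspondence:
Answer: 4991/600 - 119/20*i - 193/120*j + 59/20*k


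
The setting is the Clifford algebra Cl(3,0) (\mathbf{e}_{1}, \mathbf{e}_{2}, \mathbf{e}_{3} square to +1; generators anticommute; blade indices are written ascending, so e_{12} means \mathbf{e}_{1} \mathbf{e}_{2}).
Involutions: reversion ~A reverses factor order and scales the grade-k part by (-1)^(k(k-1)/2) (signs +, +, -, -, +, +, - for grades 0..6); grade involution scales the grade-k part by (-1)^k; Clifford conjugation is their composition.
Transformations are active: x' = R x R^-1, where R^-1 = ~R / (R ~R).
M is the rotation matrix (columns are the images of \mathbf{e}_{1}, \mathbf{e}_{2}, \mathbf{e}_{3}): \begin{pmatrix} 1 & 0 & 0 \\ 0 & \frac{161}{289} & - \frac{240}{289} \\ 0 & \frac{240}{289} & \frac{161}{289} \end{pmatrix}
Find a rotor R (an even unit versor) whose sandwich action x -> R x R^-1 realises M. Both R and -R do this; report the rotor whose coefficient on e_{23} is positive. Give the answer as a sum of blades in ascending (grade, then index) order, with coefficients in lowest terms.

Method: write R = a + b12*e_{12} + b13*e_{13} + b23*e_{23} with a^2 + b12^2 + b13^2 + b23^2 = 1 (so R^-1 = ~R). Expanding the columns R e_j ~R gives tr M = 4a^2 - 1 and, from the antisymmetric part, M21 - M12 = -4a*b12, M13 - M31 = 4a*b13, M32 - M23 = -4a*b23.
Here tr M = \frac{611}{289}, so a^2 = (1 + tr M)/4 = \frac{225}{289} and a = ±\frac{15}{17}. Taking a = \frac{15}{17}: M21 - M12 = 0, M13 - M31 = 0, M32 - M23 = \frac{480}{289}, giving b12 = 0, b13 = 0, b23 = -\frac{8}{17}, i.e. R = \frac{15}{17} - \frac{8}{17} e_{23}.
Its e_{23} coefficient is negative, so report the other preimage -R.
Answer: -\frac{15}{17} + \frac{8}{17} e_{23}. Uniqueness: Spin(3) -> SO(3) maps R and -R to the same rotation of trace \frac{611}{289}; fixing the sign of the e_{23} coefficient removes the ambiguity.


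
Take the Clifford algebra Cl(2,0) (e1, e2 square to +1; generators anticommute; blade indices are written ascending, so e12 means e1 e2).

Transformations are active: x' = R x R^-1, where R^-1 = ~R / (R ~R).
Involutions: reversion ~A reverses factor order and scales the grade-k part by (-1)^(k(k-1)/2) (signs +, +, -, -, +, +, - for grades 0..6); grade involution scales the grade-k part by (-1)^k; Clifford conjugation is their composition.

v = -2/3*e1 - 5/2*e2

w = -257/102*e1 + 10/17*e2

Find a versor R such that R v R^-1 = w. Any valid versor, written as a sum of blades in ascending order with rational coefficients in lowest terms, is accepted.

Here q(v) = q(w) = 241/36; the classical choice R = v + w = -325/102*e1 - 65/34*e2 then realises v -> w under the sandwich.
Answer: -325/102*e1 - 65/34*e2


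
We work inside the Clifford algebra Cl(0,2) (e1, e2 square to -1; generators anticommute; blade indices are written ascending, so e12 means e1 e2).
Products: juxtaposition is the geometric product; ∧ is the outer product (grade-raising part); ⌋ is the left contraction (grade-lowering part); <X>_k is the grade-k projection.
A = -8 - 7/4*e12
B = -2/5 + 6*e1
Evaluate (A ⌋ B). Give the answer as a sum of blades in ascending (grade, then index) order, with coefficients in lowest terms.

step 1: 16/5 - 48*e1
Answer: 16/5 - 48*e1


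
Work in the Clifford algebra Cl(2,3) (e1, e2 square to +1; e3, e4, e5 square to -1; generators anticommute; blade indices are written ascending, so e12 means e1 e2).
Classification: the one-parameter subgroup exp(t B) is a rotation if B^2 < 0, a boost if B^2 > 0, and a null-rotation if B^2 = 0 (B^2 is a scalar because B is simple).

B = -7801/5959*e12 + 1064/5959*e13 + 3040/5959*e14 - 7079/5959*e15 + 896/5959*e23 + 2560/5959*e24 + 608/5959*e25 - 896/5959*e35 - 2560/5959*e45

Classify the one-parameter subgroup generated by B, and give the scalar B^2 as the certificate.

B^2 term by term: the squares give (-7801/5959)^2*(e12)^2 + (1064/5959)^2*(e13)^2 + (3040/5959)^2*(e14)^2 + (-7079/5959)^2*(e15)^2 + (896/5959)^2*(e23)^2 + (2560/5959)^2*(e24)^2 + (608/5959)^2*(e25)^2 + (-896/5959)^2*(e35)^2 + (-2560/5959)^2*(e45)^2 = 60855601/35509681*(-1) + 1132096/35509681*(+1) + 9241600/35509681*(+1) + 50112241/35509681*(+1) + 802816/35509681*(+1) + 6553600/35509681*(+1) + 369664/35509681*(+1) + 802816/35509681*(-1) + 6553600/35509681*(-1) = 0 (each basis 2-blade squares to minus the product of its generators' squares); cross terms between blades sharing an index anticommute and cancel; the commuting (index-disjoint) pairs give grade-4 terms 2*c*c'*(blade product), which cancel blade by blade — e1234: -5447680/35509681 + 5447680/35509681 = 0; e1235: 13979392/35509681 - 1293824/35509681 - 12685568/35509681 = 0; e1245: 39941120/35509681 - 3696640/35509681 - 36244480/35509681 = 0; e1345: -5447680/35509681 + 5447680/35509681 = 0; e2345: -4587520/35509681 + 4587520/35509681 = 0 — confirming B is simple. So B^2 = 0.
Answer: null-rotation, certificate B^2 = 0. The class reads off the invariant scalar 0 directly.


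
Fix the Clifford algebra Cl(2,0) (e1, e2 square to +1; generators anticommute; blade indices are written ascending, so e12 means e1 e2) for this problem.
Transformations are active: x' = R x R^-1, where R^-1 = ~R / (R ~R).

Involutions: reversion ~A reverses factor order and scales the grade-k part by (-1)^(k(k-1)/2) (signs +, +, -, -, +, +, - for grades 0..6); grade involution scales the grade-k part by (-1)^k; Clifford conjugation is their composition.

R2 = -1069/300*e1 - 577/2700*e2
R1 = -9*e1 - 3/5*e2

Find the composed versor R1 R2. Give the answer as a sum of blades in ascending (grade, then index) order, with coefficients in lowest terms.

Distribute over the terms of R1 (each basis-blade product reordered to ascending indices, repeated generators contracted through their squares):
(-9*e1) R2 = 3207/100 + 577/300*e12
(-3/5*e2) R2 = 577/4500 - 1069/500*e12
Summing the partial products and collecting blades:
Answer: 36223/1125 - 161/750*e12


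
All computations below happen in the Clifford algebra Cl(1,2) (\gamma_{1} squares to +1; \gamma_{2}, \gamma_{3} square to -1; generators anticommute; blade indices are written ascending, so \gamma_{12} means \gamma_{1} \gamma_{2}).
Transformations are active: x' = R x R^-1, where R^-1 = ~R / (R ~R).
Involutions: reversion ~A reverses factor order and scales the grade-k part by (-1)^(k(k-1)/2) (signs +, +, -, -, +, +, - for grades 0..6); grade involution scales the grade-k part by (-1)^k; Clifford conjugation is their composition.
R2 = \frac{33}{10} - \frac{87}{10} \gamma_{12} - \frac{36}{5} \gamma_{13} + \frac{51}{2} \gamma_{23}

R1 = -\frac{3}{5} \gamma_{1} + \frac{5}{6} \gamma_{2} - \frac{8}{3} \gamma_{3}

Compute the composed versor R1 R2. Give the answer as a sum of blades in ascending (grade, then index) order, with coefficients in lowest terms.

Distribute over the terms of R1 (each basis-blade product reordered to ascending indices, repeated generators contracted through their squares):
(-\frac{3}{5} \gamma_{1}) R2 = -\frac{99}{50} \gamma_{1} + \frac{261}{50} \gamma_{2} + \frac{108}{25} \gamma_{3} - \frac{153}{10} \gamma_{123}
(\frac{5}{6} \gamma_{2}) R2 = -\frac{29}{4} \gamma_{1} + \frac{11}{4} \gamma_{2} - \frac{85}{4} \gamma_{3} + 6 \gamma_{123}
(-\frac{8}{3} \gamma_{3}) R2 = \frac{96}{5} \gamma_{1} - 68 \gamma_{2} - \frac{44}{5} \gamma_{3} + \frac{116}{5} \gamma_{123}
Summing the partial products and collecting blades:
Answer: \frac{997}{100} \gamma_{1} - \frac{6003}{100} \gamma_{2} - \frac{2573}{100} \gamma_{3} + \frac{139}{10} \gamma_{123}


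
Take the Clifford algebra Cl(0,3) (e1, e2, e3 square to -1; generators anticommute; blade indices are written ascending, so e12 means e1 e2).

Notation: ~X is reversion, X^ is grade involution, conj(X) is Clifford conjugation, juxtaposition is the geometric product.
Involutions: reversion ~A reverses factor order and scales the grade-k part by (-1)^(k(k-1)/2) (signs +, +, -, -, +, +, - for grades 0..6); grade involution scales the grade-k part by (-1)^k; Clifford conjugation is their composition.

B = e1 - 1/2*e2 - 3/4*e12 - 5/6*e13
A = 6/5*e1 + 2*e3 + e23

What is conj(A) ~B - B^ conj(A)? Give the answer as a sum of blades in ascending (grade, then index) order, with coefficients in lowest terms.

first term: 6/5 - 5/3*e1 + 9/10*e2 + 3/2*e3 + 43/30*e12 + 5/4*e13 - e23 - 5/2*e123
second term: -6/5 - 5/3*e1 + 9/10*e2 + 3/2*e3 + 43/30*e12 + 5/4*e13 - e23 + 5/2*e123
Answer: 12/5 - 5*e123


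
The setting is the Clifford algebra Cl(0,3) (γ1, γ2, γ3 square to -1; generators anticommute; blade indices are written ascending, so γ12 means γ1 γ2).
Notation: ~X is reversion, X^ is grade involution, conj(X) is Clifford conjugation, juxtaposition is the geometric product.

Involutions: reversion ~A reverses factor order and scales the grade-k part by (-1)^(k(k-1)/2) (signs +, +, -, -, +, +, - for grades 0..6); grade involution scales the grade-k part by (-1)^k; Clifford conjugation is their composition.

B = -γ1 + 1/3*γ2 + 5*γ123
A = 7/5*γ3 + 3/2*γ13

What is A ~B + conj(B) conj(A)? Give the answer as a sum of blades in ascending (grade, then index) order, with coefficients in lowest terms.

first term: -15/2*γ2 - 3/2*γ3 + 7*γ12 + 7/5*γ13 - 7/15*γ23 - 1/2*γ123
second term: -15/2*γ2 + 3/2*γ3 + 7*γ12 - 7/5*γ13 + 7/15*γ23 - 1/2*γ123
Answer: -15*γ2 + 14*γ12 - γ123


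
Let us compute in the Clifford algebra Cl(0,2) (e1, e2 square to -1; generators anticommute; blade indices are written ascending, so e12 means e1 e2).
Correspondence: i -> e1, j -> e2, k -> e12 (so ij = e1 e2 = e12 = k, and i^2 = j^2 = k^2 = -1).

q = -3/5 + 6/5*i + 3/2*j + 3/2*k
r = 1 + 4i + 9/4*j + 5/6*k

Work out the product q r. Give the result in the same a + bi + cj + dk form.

In blades: q = -3/5 + 6/5*e1 + 3/2*e2 + 3/2*e12, r = 1 + 4*e1 + 9/4*e2 + 5/6*e12.
Distribute q over r term by term (generator squares from the signature, products reordered to ascending indices): (-3/5)*r = -3/5 - 12/5*e1 - 27/20*e2 - 1/2*e12; (6/5*e1)*r = -24/5 + 6/5*e1 - e2 + 27/10*e12; (3/2*e2)*r = -27/8 + 5/4*e1 + 3/2*e2 - 6*e12; (3/2*e12)*r = -5/4 - 27/8*e1 + 6*e2 + 3/2*e12.
Sum: -401/40 - 133/40*e1 + 103/20*e2 - 23/10*e12; translating back through the correspondence:
Answer: -401/40 - 133/40*i + 103/20*j - 23/10*k


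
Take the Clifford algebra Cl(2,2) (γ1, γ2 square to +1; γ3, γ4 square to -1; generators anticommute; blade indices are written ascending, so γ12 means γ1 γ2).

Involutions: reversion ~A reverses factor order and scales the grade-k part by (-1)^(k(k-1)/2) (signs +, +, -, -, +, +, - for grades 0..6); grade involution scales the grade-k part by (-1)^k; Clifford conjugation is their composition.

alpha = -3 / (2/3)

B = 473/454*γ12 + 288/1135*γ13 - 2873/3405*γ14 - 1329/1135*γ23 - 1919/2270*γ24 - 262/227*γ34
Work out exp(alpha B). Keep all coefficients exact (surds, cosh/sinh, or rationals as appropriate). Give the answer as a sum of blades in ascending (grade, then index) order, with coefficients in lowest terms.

B^2 term by term: the squares give (473/454)^2*(γ12)^2 + (288/1135)^2*(γ13)^2 + (-2873/3405)^2*(γ14)^2 + (-1329/1135)^2*(γ23)^2 + (-1919/2270)^2*(γ24)^2 + (-262/227)^2*(γ34)^2 = 223729/206116*(-1) + 82944/1288225*(+1) + 8254129/11594025*(+1) + 1766241/1288225*(+1) + 3682561/5152900*(+1) + 68644/51529*(-1) = 4/9 (each basis 2-blade squares to minus the product of its generators' squares); cross terms between blades sharing an index anticommute and cancel; the commuting (index-disjoint) pairs give grade-4 terms 2*c*c'*(blade product), which cancel blade by blade — γ1234: -123926/51529 + 552672/1288225 + 2545478/1288225 = 0 — confirming B is simple. So B^2 = 4/9.
B^2 = 4/9 — a positive square means the series sums to a boost: l = 2/3, alpha*l = -3, so exp(alpha B) = cosh(-3) + (sinh(-3)/(2/3))*B = cosh(3) + (-3*sinh(3)/2)*B.
Answer: cosh(3) - 1419*sinh(3)/908*γ12 - 432*sinh(3)/1135*γ13 + 2873*sinh(3)/2270*γ14 + 3987*sinh(3)/2270*γ23 + 5757*sinh(3)/4540*γ24 + 393*sinh(3)/227*γ34


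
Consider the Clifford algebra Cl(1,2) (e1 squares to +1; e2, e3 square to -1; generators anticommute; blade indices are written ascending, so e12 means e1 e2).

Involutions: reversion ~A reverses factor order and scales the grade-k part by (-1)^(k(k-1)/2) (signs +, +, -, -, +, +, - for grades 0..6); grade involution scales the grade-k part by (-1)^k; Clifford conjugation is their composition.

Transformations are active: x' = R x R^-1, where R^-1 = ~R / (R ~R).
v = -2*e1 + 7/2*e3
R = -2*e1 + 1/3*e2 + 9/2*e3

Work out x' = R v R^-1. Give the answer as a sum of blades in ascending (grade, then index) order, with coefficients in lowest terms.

~R = -2*e1 + 1/3*e2 + 9/2*e3, and R ~R = -589/36, so R^-1 = ~R / (-589/36).
R v = -47/4 + 2/3*e12 + 2*e13 + 7/6*e23
Answer: -514/589*e1 + 282/589*e2 + 3491/1178*e3


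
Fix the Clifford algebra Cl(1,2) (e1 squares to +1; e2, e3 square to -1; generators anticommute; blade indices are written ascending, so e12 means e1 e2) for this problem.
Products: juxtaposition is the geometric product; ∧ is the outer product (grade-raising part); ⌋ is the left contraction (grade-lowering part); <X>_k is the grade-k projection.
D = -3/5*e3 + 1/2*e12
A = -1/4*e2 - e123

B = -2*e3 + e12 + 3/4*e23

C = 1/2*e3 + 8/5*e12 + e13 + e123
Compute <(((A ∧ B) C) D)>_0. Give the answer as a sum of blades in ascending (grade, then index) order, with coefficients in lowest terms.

step 1: 1/2*e23
step 2: -1/2*e1 - 1/4*e2 - 1/2*e12 + 4/5*e13
step 3: -1/4 + 71/200*e1 - 1/4*e2 + 3/10*e13 + 11/20*e23 + 3/10*e123
step 4: -1/4
Answer: -1/4


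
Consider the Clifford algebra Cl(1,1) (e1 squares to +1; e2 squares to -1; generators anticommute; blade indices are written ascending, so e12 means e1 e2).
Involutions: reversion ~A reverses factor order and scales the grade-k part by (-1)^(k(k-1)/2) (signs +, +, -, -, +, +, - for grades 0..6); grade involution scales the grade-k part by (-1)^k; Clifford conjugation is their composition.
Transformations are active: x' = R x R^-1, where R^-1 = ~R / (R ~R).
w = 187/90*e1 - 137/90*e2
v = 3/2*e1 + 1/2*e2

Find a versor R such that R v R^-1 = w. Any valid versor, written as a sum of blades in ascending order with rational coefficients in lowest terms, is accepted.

Equal squares first: v^2 = w^2 = 2. Then v + w = 161/45*e1 - 46/45*e2 is a versor taking v to w, provided it is invertible.
Answer: 161/45*e1 - 46/45*e2


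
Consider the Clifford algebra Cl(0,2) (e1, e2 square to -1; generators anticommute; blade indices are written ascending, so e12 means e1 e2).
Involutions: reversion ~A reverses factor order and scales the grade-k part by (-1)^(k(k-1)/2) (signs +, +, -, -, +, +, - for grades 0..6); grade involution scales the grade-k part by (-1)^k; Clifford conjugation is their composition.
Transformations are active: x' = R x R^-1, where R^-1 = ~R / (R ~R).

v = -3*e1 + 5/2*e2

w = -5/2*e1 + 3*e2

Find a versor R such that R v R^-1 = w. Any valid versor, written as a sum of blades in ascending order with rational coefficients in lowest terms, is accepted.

Here q(v) = q(w) = -61/4; the classical choice R = v + w = -11/2*e1 + 11/2*e2 then realises v -> w under the sandwich.
Answer: -11/2*e1 + 11/2*e2


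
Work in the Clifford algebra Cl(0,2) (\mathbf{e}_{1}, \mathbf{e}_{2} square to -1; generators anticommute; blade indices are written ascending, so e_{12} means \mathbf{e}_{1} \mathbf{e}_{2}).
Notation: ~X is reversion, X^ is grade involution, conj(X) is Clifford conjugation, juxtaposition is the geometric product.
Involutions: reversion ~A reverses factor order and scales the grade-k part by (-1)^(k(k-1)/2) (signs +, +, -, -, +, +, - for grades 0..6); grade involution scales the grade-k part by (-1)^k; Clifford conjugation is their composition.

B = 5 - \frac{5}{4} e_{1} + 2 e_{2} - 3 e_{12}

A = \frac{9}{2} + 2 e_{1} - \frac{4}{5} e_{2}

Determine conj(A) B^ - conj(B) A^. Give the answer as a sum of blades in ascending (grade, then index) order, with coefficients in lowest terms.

first term: \frac{133}{5} - \frac{271}{40} e_{1} - 11 e_{2} - \frac{21}{2} e_{12}
second term: \frac{133}{5} - \frac{271}{40} e_{1} - 11 e_{2} + \frac{21}{2} e_{12}
Answer: -21 e_{12}


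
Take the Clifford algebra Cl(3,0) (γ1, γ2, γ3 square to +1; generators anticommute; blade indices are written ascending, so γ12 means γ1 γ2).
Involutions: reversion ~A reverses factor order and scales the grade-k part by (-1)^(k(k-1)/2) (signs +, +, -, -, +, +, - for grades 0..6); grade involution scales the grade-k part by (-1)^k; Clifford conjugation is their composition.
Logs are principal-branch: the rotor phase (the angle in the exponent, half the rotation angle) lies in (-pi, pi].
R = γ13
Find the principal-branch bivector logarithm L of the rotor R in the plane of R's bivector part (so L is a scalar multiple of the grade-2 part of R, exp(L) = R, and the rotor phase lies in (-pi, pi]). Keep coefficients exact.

The scalar part of R is 0, so the principal-branch rotor phase is pinned; divide the bivector part by its sine to get the unit plane — L is the phase times that plane.
Concretely: cos(phase) = 0 gives phase = ±pi/2, and since phase/sin(phase) is even the sign is immaterial: L = (phase/sin(phase)) * <R>_2 = (pi/2) * <R>_2.
Answer: pi/2*γ13


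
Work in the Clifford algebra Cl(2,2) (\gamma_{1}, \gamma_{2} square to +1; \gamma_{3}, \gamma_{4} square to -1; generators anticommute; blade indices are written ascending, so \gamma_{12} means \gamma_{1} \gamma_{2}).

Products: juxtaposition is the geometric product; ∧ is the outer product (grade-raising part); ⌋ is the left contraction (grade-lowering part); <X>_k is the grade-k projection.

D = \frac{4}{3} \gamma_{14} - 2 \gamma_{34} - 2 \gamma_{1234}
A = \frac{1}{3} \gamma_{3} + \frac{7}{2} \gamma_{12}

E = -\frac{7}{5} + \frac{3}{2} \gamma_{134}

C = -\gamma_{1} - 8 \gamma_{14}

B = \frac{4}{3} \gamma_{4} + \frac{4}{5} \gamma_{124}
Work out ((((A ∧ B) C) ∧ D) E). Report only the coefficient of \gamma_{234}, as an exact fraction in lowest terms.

step 1: \frac{4}{9} \gamma_{34} + \frac{14}{3} \gamma_{124} + \frac{4}{15} \gamma_{1234}
step 2: \frac{112}{3} \gamma_{2} + \frac{32}{9} \gamma_{13} - \frac{32}{15} \gamma_{23} - \frac{14}{3} \gamma_{24} - \frac{4}{9} \gamma_{134} + \frac{4}{15} \gamma_{234}
step 3: -\frac{448}{9} \gamma_{124} - \frac{224}{3} \gamma_{234} - \frac{128}{45} \gamma_{1234}
step 4: -\frac{64}{15} \gamma_{2} - 112 \gamma_{12} - \frac{224}{3} \gamma_{23} + \frac{3136}{45} \gamma_{124} + \frac{1568}{15} \gamma_{234} + \frac{896}{225} \gamma_{1234}
Answer: \frac{1568}{15}


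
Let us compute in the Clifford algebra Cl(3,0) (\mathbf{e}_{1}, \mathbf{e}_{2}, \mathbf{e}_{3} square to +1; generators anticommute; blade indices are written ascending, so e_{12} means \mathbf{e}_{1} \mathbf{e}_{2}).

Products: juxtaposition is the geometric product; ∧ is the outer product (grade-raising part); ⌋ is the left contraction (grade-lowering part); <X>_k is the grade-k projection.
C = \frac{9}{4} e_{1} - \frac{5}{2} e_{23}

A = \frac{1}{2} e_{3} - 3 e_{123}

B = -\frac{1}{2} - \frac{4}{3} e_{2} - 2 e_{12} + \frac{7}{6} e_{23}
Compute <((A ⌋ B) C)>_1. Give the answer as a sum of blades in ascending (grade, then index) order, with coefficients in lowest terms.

step 1: -\frac{7}{12} e_{2}
step 2: \frac{35}{24} e_{3} + \frac{21}{16} e_{12}
step 3: \frac{35}{24} e_{3}
Answer: \frac{35}{24} e_{3}


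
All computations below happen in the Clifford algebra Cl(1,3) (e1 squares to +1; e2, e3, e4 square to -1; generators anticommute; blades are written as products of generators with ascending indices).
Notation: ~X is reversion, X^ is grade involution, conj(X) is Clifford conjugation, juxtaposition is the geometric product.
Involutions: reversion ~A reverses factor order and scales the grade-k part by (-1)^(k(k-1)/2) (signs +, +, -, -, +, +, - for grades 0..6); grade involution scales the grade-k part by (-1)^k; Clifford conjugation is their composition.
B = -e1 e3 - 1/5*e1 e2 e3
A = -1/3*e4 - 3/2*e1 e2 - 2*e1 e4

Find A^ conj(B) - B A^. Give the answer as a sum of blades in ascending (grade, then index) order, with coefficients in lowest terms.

first term: 3/10*e3 + 3/2*e2 e3 - 2*e3 e4 + 1/3*e1 e3 e4 - 2/5*e2 e3 e4 + 1/15*e1 e2 e3 e4
second term: 3/10*e3 + 3/2*e2 e3 - 2*e3 e4 - 1/3*e1 e3 e4 + 2/5*e2 e3 e4 - 1/15*e1 e2 e3 e4
Answer: 2/3*e1 e3 e4 - 4/5*e2 e3 e4 + 2/15*e1 e2 e3 e4


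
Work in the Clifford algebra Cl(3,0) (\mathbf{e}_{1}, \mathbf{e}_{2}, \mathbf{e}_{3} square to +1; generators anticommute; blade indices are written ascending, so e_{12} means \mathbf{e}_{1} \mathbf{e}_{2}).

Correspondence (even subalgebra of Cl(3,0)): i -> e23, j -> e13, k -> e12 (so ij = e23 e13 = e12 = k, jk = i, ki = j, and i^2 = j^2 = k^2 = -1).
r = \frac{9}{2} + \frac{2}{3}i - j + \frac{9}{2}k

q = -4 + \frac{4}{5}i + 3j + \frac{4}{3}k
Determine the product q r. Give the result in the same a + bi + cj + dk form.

In blades: q = -4 + \frac{4}{3} e_{12} + 3 e_{13} + \frac{4}{5} e_{23}, r = \frac{9}{2} + \frac{9}{2} e_{12} - e_{13} + \frac{2}{3} e_{23}.
Distribute q over r term by term (generator squares from the signature, products reordered to ascending indices): (-4)*r = -18 - 18 e_{12} + 4 e_{13} - \frac{8}{3} e_{23}; (\frac{4}{3} e_{12})*r = -6 + 6 e_{12} + \frac{8}{9} e_{13} + \frac{4}{3} e_{23}; (3 e_{13})*r = 3 - 2 e_{12} + \frac{27}{2} e_{13} + \frac{27}{2} e_{23}; (\frac{4}{5} e_{23})*r = -\frac{8}{15} - \frac{4}{5} e_{12} - \frac{18}{5} e_{13} + \frac{18}{5} e_{23}.
Sum: -\frac{323}{15} - \frac{74}{5} e_{12} + \frac{1331}{90} e_{13} + \frac{473}{30} e_{23}; translating back through the correspondence:
Answer: -\frac{323}{15} + \frac{473}{30}i + \frac{1331}{90}j - \frac{74}{5}k


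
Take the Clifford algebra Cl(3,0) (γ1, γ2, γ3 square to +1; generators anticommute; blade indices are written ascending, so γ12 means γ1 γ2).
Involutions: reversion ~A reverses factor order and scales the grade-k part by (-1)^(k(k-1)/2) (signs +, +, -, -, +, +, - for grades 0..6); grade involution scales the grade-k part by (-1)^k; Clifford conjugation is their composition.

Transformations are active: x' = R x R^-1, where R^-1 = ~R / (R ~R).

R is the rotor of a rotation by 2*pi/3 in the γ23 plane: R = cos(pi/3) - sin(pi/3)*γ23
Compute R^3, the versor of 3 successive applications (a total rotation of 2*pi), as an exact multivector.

Half-angle bookkeeping: 3 applications in γ23 add up to rotor phase 3*pi/3 = pi, so R^3 = cos(pi) - sin(pi)*γ23.
cos(pi) = -1 and sin(pi) = 0, so R^3 = -1. The total rotation 2*pi is 1 full turn, so every vector returns to itself, yet the rotor is -1, on the OTHER sheet of the double cover (an odd number of 2*pi turns).
Answer: -1


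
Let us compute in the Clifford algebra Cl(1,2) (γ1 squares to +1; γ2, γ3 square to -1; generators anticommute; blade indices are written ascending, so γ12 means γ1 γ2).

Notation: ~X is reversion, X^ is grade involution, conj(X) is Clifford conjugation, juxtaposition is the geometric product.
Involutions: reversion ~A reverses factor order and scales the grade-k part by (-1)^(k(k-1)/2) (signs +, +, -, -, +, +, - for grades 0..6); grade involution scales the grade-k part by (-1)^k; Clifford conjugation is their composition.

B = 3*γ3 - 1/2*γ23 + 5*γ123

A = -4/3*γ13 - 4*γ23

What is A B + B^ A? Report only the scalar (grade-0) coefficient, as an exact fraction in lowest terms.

first term: -2 + 24*γ1 + 56/3*γ2 + 2/3*γ12
second term: -2 - 16*γ1 + 16/3*γ2 - 2/3*γ12
Answer: -4


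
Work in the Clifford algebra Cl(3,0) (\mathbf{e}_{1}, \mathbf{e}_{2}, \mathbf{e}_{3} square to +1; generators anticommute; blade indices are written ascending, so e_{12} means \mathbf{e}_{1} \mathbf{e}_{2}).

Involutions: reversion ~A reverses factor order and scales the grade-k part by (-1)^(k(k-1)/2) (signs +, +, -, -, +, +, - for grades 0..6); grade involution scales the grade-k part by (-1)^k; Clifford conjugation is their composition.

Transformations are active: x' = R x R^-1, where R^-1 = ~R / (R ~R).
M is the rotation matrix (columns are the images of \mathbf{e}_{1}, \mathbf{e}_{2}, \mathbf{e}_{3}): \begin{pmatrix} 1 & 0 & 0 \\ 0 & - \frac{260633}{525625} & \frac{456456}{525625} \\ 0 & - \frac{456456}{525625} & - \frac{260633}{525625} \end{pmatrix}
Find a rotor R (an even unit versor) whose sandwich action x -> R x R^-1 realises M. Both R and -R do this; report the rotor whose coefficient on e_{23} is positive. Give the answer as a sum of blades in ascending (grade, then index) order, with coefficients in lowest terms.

Method: write R = a + b12*e_{12} + b13*e_{13} + b23*e_{23} with a^2 + b12^2 + b13^2 + b23^2 = 1 (so R^-1 = ~R). Expanding the columns R e_j ~R gives tr M = 4a^2 - 1 and, from the antisymmetric part, M21 - M12 = -4a*b12, M13 - M31 = 4a*b13, M32 - M23 = -4a*b23.
Here tr M = \frac{4359}{525625}, so a^2 = (1 + tr M)/4 = \frac{132496}{525625} and a = ±\frac{364}{725}. Taking a = \frac{364}{725}: M21 - M12 = 0, M13 - M31 = 0, M32 - M23 = -\frac{912912}{525625}, giving b12 = 0, b13 = 0, b23 = \frac{627}{725}, i.e. R = \frac{364}{725} + \frac{627}{725} e_{23}.
Its e_{23} coefficient is already positive.
Answer: \frac{364}{725} + \frac{627}{725} e_{23}. Recall the cover is two-to-one: with M of trace \frac{4359}{525625}, both preimages act alike, and the stated e_{23} sign chooses the sheet.


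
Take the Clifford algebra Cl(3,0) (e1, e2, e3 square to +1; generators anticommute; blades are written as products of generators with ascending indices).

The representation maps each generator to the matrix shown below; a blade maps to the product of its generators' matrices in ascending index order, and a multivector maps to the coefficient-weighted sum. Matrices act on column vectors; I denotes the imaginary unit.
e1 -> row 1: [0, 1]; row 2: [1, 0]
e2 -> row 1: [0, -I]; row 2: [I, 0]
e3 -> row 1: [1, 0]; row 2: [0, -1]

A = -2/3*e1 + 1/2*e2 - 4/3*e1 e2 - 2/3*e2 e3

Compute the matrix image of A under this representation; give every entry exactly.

Bivector images (products of the table entries): rho(e1 e2) = rho(e1)rho(e2) = row 1: [I, 0]; row 2: [0, -I]; rho(e2 e3) = rho(e2)rho(e3) = row 1: [0, I]; row 2: [I, 0].
M = (-2/3)*rho(e1) + (1/2)*rho(e2) + (-4/3)*rho(e1 e2) + (-2/3)*rho(e2 e3), summed entrywise:
Answer: row 1: [-4*I/3, -2/3 - 7*I/6]; row 2: [-2/3 - I/6, 4*I/3]


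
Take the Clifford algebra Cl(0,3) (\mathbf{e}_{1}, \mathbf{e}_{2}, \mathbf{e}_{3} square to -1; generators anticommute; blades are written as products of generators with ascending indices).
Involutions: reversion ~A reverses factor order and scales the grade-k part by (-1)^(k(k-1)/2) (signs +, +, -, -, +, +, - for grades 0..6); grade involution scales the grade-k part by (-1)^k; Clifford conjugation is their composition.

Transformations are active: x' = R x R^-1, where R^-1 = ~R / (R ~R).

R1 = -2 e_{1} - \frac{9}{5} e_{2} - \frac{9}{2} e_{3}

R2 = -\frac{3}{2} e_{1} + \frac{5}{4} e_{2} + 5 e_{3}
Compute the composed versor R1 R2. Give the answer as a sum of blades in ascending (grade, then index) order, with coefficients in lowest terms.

Distribute over the terms of R1 (each basis-blade product reordered to ascending indices, repeated generators contracted through their squares):
(-2 e_{1}) R2 = -3 - \frac{5}{2} e_{1} e_{2} - 10 e_{1} e_{3}
(-\frac{9}{5} e_{2}) R2 = \frac{9}{4} - \frac{27}{10} e_{1} e_{2} - 9 e_{2} e_{3}
(-\frac{9}{2} e_{3}) R2 = \frac{45}{2} - \frac{27}{4} e_{1} e_{3} + \frac{45}{8} e_{2} e_{3}
Summing the partial products and collecting blades:
Answer: \frac{87}{4} - \frac{26}{5} e_{1} e_{2} - \frac{67}{4} e_{1} e_{3} - \frac{27}{8} e_{2} e_{3}


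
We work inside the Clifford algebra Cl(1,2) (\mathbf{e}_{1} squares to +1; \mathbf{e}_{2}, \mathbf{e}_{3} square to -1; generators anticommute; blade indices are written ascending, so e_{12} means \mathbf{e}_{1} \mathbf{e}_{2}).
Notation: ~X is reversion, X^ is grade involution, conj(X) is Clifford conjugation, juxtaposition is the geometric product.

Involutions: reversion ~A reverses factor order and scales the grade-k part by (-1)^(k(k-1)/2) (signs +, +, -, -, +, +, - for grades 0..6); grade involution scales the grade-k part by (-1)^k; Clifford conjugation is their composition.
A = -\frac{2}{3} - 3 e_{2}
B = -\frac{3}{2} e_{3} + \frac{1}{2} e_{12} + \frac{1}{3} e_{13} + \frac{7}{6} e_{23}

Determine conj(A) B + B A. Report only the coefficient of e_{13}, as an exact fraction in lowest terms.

first term: \frac{3}{2} e_{1} - \frac{5}{2} e_{3} - \frac{1}{3} e_{12} - \frac{2}{9} e_{13} - \frac{95}{18} e_{23} - e_{123}
second term: \frac{3}{2} e_{1} - \frac{5}{2} e_{3} - \frac{1}{3} e_{12} - \frac{2}{9} e_{13} - \frac{95}{18} e_{23} + e_{123}
Answer: -\frac{4}{9}


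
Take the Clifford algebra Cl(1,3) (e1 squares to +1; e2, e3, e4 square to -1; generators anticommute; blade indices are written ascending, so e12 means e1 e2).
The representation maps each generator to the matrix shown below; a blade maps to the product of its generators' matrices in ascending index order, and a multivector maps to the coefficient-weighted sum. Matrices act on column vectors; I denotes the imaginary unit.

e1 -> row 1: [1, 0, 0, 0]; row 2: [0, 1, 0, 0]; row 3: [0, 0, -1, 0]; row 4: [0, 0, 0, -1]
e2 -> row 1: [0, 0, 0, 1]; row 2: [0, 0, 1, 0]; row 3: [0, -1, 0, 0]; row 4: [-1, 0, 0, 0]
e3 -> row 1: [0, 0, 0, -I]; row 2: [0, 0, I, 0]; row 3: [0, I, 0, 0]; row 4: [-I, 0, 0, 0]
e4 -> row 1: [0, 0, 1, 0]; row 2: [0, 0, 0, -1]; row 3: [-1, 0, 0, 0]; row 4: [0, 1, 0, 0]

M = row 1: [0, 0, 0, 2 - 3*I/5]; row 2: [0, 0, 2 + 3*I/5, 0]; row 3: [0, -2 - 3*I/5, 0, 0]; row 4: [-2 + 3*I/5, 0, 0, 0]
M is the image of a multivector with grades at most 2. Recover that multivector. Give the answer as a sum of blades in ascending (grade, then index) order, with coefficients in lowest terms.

Method: the blade images are trace-orthogonal — tr(rho(e_A) rho(e_B)^-1) = 4 if A = B and 0 otherwise — and rho(e_A)^-1 = (e_A)^2 * rho(e_A) with (e_A)^2 = +1 or -1, so the coefficient of e_A in the preimage is (e_A)^2 * tr(M rho(e_A))/4.
Nonzero projections over blades of grade <= 2: e2: (e2)^2 = -1, tr(M rho(e2)) = -8, coefficient 2; e13: (e13)^2 = +1, tr(M rho(e13)) = 12/5, coefficient 3/5. Every other blade of grade <= 2 projects to 0.
Answer: 2*e2 + 3/5*e13


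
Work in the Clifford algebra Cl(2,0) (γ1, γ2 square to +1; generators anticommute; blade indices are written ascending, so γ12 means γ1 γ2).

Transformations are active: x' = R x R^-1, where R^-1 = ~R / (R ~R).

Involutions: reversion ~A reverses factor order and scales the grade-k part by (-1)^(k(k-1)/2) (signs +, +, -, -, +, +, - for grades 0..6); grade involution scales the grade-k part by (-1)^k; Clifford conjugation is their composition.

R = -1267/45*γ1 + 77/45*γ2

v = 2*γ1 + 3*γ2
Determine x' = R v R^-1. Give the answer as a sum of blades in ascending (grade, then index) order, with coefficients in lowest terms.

~R = -1267/45*γ1 + 77/45*γ2, and R ~R = 1611218/2025, so R^-1 = ~R / (1611218/2025).
R v = -2303/45 - 791/9*γ12
Answer: 26667/16441*γ1 - 52942/16441*γ2
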